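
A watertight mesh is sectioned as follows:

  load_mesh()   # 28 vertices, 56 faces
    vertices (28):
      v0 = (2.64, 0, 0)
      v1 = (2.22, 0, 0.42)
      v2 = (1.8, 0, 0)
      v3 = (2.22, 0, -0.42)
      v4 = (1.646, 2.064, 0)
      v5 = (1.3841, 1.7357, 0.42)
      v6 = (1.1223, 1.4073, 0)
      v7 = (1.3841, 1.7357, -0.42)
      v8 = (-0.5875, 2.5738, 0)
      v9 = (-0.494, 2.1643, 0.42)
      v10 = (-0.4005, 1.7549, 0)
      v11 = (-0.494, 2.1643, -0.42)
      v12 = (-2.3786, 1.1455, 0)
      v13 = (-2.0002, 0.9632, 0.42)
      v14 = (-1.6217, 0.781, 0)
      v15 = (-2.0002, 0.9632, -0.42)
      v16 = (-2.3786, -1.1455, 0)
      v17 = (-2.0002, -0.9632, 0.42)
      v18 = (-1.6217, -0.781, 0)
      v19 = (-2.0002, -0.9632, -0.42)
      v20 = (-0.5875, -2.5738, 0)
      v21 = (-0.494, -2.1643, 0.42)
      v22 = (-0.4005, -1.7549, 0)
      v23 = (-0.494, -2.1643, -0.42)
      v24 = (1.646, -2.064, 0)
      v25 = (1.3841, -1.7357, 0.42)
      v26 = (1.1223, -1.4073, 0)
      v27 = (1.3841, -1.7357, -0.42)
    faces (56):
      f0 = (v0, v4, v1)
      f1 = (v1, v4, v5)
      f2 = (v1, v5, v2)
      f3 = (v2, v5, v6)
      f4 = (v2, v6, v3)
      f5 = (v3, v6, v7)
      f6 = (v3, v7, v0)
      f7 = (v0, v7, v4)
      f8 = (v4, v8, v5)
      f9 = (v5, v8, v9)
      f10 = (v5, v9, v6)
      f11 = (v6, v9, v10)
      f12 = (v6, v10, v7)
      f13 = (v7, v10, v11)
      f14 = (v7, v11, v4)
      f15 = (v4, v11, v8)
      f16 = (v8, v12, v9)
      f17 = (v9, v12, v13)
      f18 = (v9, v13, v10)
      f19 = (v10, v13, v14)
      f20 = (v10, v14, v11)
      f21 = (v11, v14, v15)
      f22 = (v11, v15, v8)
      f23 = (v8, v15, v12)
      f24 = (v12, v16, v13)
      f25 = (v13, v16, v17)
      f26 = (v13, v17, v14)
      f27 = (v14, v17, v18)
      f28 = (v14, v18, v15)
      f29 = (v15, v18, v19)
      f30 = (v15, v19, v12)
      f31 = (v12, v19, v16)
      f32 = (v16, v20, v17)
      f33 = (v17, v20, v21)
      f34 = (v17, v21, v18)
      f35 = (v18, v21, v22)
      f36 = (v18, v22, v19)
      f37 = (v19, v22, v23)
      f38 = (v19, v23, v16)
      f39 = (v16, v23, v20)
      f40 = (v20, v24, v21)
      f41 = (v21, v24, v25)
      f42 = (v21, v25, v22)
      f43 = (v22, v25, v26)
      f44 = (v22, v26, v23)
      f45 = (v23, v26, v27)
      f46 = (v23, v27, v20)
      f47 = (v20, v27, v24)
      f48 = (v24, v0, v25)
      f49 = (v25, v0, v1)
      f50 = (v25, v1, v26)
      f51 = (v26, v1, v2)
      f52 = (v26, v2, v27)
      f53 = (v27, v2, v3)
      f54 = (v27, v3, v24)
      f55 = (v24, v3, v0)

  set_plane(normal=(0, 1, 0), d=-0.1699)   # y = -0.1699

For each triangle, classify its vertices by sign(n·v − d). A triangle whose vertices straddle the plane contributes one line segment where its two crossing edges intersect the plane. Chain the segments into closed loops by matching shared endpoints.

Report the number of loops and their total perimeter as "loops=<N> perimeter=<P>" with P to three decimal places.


loops=2 perimeter=4.637

Straddling triangles (16 of 56):
  (v12,v16,v13) [+-+] → (-2.3786, -0.1699, 0)–(-2.20353, -0.1699, 0.194315)  len=0.2615
  (v13,v16,v17) [+--] → (-2.20353, -0.1699, 0.194315)–(-2.0002, -0.1699, 0.42)  len=0.3038
  (v13,v17,v14) [+-+] → (-2.0002, -0.1699, 0.42)–(-1.82805, -0.1699, 0.228975)  len=0.2572
  (v14,v17,v18) [+--] → (-1.82805, -0.1699, 0.228975)–(-1.6217, -0.1699, 0)  len=0.3082
  (v14,v18,v15) [+-+] → (-1.6217, -0.1699, 0)–(-1.75431, -0.1699, -0.147152)  len=0.1981
  (v15,v18,v19) [+--] → (-1.75431, -0.1699, -0.147152)–(-2.0002, -0.1699, -0.42)  len=0.3673
  (v15,v19,v12) [+-+] → (-2.0002, -0.1699, -0.42)–(-2.14256, -0.1699, -0.261995)  len=0.2127
  (v12,v19,v16) [+--] → (-2.14256, -0.1699, -0.261995)–(-2.3786, -0.1699, 0)  len=0.3526
  (v24,v0,v25) [-+-] → (2.55818, -0.1699, 0)–(2.51707, -0.1699, 0.0411119)  len=0.0581
  (v25,v0,v1) [-++] → (2.51707, -0.1699, 0.0411119)–(2.13818, -0.1699, 0.42)  len=0.5358
  (v25,v1,v26) [-+-] → (2.13818, -0.1699, 0.42)–(2.08748, -0.1699, 0.369294)  len=0.0717
  (v26,v1,v2) [-++] → (2.08748, -0.1699, 0.369294)–(1.71818, -0.1699, 0)  len=0.5223
  (v26,v2,v27) [-+-] → (1.71818, -0.1699, 0)–(1.75929, -0.1699, -0.0411119)  len=0.0581
  (v27,v2,v3) [-++] → (1.75929, -0.1699, -0.0411119)–(2.13818, -0.1699, -0.42)  len=0.5358
  (v27,v3,v24) [-+-] → (2.13818, -0.1699, -0.42)–(2.17275, -0.1699, -0.385427)  len=0.0489
  (v24,v3,v0) [-++] → (2.17275, -0.1699, -0.385427)–(2.55818, -0.1699, 0)  len=0.5451

Chained into 2 loop(s):
  loop 1: 8 segments, perimeter = 2.2614
  loop 2: 8 segments, perimeter = 2.3759
Total perimeter = 4.637


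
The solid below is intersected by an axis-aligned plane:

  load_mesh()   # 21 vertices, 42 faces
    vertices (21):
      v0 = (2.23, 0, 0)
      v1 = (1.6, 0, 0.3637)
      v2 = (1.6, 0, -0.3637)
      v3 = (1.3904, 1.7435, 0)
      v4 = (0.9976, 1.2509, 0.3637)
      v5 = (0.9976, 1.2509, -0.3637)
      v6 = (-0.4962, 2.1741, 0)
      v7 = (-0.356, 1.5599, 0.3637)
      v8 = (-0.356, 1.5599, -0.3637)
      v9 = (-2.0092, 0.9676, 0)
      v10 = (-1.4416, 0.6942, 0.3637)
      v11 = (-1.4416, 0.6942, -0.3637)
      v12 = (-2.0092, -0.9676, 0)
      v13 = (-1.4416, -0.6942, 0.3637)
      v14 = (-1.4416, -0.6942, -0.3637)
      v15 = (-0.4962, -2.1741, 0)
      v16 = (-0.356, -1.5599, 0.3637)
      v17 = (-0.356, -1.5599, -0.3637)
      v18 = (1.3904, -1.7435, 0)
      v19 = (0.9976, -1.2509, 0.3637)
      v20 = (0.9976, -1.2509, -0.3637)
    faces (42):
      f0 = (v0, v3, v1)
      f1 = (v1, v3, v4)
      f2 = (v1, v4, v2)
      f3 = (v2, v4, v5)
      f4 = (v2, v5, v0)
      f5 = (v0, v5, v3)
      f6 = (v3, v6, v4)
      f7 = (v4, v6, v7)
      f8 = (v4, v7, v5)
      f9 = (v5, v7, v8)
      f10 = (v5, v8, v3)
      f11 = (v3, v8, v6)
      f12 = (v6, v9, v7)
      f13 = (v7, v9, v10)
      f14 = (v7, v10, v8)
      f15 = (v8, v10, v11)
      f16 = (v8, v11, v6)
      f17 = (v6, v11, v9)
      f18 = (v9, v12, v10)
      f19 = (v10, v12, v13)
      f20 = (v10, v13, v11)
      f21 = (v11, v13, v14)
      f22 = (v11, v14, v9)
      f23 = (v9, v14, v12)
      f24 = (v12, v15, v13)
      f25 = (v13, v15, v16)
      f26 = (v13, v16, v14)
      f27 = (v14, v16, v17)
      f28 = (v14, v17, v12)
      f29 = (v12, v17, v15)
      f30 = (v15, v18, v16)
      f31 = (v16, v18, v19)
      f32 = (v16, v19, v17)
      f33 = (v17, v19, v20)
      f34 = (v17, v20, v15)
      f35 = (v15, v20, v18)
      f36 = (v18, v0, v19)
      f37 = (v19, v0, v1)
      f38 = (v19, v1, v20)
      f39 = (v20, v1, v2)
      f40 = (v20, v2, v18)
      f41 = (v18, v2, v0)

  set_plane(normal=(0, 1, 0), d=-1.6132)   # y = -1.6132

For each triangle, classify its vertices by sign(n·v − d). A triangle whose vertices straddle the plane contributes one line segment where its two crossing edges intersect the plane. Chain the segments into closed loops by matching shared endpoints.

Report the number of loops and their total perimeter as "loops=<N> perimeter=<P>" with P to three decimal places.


loops=1 perimeter=5.518

Straddling triangles (10 of 42):
  (v12,v15,v13) [+-+] → (-1.19959, -1.6132, 0)–(-0.854518, -1.6132, 0.137847)  len=0.3716
  (v13,v15,v16) [+-+] → (-0.854518, -1.6132, 0.137847)–(-0.368166, -1.6132, 0.332138)  len=0.5237
  (v12,v17,v15) [++-] → (-0.368166, -1.6132, -0.332138)–(-1.19959, -1.6132, 0)  len=0.8953
  (v15,v18,v16) [--+] → (0.150989, -1.6132, 0.258116)–(-0.368166, -1.6132, 0.332138)  len=0.5244
  (v16,v18,v19) [+-+] → (0.150989, -1.6132, 0.258116)–(1.2865, -1.6132, 0.096204)  len=1.1470
  (v17,v20,v15) [++-] → (0.411374, -1.6132, -0.22097)–(-0.368166, -1.6132, -0.332138)  len=0.7874
  (v15,v20,v18) [-+-] → (0.411374, -1.6132, -0.22097)–(1.2865, -1.6132, -0.096204)  len=0.8840
  (v18,v0,v19) [-++] → (1.45315, -1.6132, 0)–(1.2865, -1.6132, 0.096204)  len=0.1924
  (v20,v2,v18) [++-] → (1.40606, -1.6132, -0.027181)–(1.2865, -1.6132, -0.096204)  len=0.1381
  (v18,v2,v0) [-++] → (1.40606, -1.6132, -0.027181)–(1.45315, -1.6132, 0)  len=0.0544

Chained into 1 loop(s):
  loop 1: 10 segments, perimeter = 5.5183
Total perimeter = 5.518


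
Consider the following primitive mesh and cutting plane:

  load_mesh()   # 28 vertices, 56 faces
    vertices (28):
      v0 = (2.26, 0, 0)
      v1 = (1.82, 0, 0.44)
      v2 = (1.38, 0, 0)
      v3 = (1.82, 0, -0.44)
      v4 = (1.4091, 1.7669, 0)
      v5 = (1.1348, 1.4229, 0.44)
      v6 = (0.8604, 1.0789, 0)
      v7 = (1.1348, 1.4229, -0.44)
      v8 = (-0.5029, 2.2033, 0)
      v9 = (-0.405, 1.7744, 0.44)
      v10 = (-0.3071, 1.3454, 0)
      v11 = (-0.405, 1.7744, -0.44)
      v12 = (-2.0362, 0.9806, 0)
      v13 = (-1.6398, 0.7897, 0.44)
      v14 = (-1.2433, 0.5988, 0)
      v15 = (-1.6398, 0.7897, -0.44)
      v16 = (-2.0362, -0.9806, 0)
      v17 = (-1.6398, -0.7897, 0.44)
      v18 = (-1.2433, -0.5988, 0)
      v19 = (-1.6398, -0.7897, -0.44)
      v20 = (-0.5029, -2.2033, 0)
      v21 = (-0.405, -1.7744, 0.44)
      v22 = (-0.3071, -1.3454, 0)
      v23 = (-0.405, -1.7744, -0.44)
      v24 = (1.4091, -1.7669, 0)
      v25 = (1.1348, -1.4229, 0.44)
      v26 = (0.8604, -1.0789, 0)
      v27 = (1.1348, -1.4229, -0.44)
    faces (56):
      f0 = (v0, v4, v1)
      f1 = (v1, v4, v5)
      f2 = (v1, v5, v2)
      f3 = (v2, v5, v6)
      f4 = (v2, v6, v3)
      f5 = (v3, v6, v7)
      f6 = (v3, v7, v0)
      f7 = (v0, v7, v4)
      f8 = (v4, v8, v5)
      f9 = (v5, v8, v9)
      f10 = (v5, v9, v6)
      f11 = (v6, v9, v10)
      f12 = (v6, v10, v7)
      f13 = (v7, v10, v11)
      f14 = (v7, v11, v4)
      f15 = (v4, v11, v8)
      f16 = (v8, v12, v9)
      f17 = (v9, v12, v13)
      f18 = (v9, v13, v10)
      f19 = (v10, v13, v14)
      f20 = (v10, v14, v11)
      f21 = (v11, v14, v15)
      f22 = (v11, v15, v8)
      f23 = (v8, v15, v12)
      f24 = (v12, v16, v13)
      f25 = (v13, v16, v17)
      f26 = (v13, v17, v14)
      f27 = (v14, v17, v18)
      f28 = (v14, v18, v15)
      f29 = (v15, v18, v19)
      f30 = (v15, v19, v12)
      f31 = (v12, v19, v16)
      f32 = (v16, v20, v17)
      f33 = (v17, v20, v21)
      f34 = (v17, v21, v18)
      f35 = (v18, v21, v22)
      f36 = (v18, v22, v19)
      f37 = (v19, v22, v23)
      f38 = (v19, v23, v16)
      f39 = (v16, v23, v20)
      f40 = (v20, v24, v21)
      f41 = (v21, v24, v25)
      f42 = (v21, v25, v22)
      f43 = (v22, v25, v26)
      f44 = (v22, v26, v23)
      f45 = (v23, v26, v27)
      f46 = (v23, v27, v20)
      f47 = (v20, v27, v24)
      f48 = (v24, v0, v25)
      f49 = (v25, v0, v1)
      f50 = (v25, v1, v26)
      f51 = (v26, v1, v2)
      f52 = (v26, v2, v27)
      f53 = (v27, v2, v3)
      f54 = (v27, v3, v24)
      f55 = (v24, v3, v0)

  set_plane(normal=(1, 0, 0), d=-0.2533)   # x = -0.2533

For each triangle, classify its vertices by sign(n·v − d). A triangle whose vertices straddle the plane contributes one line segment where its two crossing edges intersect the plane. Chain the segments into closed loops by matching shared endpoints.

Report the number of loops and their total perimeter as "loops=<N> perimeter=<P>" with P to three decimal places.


loops=2 perimeter=4.793

Straddling triangles (16 of 56):
  (v4,v8,v5) [+-+] → (-0.2533, 2.14633, 0)–(-0.2533, 2.08436, 0.0670599)  len=0.0913
  (v5,v8,v9) [+--] → (-0.2533, 2.08436, 0.0670599)–(-0.2533, 1.73977, 0.44)  len=0.5078
  (v5,v9,v6) [+-+] → (-0.2533, 1.73977, 0.44)–(-0.2533, 1.69102, 0.387251)  len=0.0718
  (v6,v9,v10) [+--] → (-0.2533, 1.69102, 0.387251)–(-0.2533, 1.33312, 0)  len=0.5273
  (v6,v10,v7) [+-+] → (-0.2533, 1.33312, 0)–(-0.2533, 1.34829, -0.0164172)  len=0.0224
  (v7,v10,v11) [+--] → (-0.2533, 1.34829, -0.0164172)–(-0.2533, 1.73977, -0.44)  len=0.5768
  (v7,v11,v4) [+-+] → (-0.2533, 1.73977, -0.44)–(-0.2533, 1.77377, -0.403206)  len=0.0501
  (v4,v11,v8) [+--] → (-0.2533, 1.77377, -0.403206)–(-0.2533, 2.14633, 0)  len=0.5490
  (v20,v24,v21) [-+-] → (-0.2533, -2.14633, 0)–(-0.2533, -1.77377, 0.403206)  len=0.5490
  (v21,v24,v25) [-++] → (-0.2533, -1.77377, 0.403206)–(-0.2533, -1.73977, 0.44)  len=0.0501
  (v21,v25,v22) [-+-] → (-0.2533, -1.73977, 0.44)–(-0.2533, -1.34829, 0.0164172)  len=0.5768
  (v22,v25,v26) [-++] → (-0.2533, -1.34829, 0.0164172)–(-0.2533, -1.33312, 0)  len=0.0224
  (v22,v26,v23) [-+-] → (-0.2533, -1.33312, 0)–(-0.2533, -1.69102, -0.387251)  len=0.5273
  (v23,v26,v27) [-++] → (-0.2533, -1.69102, -0.387251)–(-0.2533, -1.73977, -0.44)  len=0.0718
  (v23,v27,v20) [-+-] → (-0.2533, -1.73977, -0.44)–(-0.2533, -2.08436, -0.0670599)  len=0.5078
  (v20,v27,v24) [-++] → (-0.2533, -2.08436, -0.0670599)–(-0.2533, -2.14633, 0)  len=0.0913

Chained into 2 loop(s):
  loop 1: 8 segments, perimeter = 2.3964
  loop 2: 8 segments, perimeter = 2.3964
Total perimeter = 4.793


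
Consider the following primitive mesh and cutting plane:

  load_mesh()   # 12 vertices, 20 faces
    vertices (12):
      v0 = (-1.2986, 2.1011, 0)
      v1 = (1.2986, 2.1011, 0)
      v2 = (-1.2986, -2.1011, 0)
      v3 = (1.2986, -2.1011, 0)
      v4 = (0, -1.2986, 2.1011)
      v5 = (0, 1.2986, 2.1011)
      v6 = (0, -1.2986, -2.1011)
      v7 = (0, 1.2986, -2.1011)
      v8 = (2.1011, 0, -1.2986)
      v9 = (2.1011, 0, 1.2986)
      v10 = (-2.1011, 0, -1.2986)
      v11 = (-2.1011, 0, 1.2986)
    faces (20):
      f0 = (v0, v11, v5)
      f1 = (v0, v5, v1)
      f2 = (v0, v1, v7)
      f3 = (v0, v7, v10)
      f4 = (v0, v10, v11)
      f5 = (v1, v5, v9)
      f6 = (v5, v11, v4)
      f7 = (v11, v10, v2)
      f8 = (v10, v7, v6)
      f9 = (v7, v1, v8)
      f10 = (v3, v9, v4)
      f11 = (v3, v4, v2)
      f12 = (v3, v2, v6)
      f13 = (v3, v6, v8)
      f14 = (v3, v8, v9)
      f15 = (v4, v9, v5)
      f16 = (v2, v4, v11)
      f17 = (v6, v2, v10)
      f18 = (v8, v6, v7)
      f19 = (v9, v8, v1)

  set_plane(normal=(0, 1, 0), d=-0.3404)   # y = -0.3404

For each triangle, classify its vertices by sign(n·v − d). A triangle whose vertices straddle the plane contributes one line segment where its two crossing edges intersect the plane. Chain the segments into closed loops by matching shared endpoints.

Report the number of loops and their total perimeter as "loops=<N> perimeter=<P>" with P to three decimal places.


loops=1 perimeter=13.371

Straddling triangles (10 of 20):
  (v5,v11,v4) [++-] → (-1.55034, -0.3404, 1.50896)–(0, -0.3404, 2.1011)  len=1.6596
  (v11,v10,v2) [++-] → (-1.97109, -0.3404, -1.08821)–(-1.97109, -0.3404, 1.08821)  len=2.1764
  (v10,v7,v6) [++-] → (0, -0.3404, -2.1011)–(-1.55034, -0.3404, -1.50896)  len=1.6596
  (v3,v9,v4) [-+-] → (1.97109, -0.3404, 1.08821)–(1.55034, -0.3404, 1.50896)  len=0.5950
  (v3,v6,v8) [--+] → (1.55034, -0.3404, -1.50896)–(1.97109, -0.3404, -1.08821)  len=0.5950
  (v3,v8,v9) [-++] → (1.97109, -0.3404, -1.08821)–(1.97109, -0.3404, 1.08821)  len=2.1764
  (v4,v9,v5) [-++] → (1.55034, -0.3404, 1.50896)–(0, -0.3404, 2.1011)  len=1.6596
  (v2,v4,v11) [--+] → (-1.55034, -0.3404, 1.50896)–(-1.97109, -0.3404, 1.08821)  len=0.5950
  (v6,v2,v10) [--+] → (-1.97109, -0.3404, -1.08821)–(-1.55034, -0.3404, -1.50896)  len=0.5950
  (v8,v6,v7) [+-+] → (1.55034, -0.3404, -1.50896)–(0, -0.3404, -2.1011)  len=1.6596

Chained into 1 loop(s):
  loop 1: 10 segments, perimeter = 13.3712
Total perimeter = 13.371


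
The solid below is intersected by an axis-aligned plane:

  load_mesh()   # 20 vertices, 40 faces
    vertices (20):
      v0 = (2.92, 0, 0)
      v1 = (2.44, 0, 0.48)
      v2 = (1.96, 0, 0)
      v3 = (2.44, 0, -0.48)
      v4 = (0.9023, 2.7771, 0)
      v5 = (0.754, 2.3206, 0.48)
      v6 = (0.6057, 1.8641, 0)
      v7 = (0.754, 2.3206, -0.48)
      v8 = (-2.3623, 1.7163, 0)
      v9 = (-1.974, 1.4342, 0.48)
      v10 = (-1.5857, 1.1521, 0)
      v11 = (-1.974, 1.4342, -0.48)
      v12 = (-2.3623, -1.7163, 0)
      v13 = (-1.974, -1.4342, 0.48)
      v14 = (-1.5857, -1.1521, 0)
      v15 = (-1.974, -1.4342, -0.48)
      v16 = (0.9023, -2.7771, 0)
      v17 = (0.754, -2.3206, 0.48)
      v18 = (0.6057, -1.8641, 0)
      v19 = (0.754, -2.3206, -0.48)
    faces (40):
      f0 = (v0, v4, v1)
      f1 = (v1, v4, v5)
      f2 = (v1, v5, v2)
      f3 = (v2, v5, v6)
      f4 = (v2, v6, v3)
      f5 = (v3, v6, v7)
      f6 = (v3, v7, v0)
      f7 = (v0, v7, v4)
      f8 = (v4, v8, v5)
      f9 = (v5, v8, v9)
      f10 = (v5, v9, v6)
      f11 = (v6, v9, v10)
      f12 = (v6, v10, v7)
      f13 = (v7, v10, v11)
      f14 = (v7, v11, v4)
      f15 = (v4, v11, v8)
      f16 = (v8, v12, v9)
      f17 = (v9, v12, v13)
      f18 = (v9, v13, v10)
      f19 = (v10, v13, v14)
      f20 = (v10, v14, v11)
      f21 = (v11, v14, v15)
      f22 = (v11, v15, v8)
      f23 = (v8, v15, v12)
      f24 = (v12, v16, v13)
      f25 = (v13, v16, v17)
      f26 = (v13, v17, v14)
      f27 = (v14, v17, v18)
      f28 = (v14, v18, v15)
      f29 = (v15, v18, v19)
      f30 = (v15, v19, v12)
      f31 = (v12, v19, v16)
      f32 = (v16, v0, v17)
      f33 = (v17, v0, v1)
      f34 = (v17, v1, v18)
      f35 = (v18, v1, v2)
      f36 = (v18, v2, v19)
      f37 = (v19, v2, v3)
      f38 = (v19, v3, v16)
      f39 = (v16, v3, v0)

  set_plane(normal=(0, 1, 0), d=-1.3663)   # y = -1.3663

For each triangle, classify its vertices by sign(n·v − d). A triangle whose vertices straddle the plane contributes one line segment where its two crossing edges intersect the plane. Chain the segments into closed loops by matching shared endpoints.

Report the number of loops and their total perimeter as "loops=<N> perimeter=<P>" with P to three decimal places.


loops=2 perimeter=6.290

Straddling triangles (18 of 40):
  (v8,v12,v9) [+-+] → (-2.3623, -1.3663, 0)–(-2.31916, -1.3663, 0.0533249)  len=0.0686
  (v9,v12,v13) [+--] → (-2.31916, -1.3663, 0.0533249)–(-1.974, -1.3663, 0.48)  len=0.5488
  (v9,v13,v10) [+-+] → (-1.974, -1.3663, 0.48)–(-1.96381, -1.3663, 0.467398)  len=0.0162
  (v10,v13,v14) [+-+] → (-1.96381, -1.3663, 0.467398)–(-1.88054, -1.3663, 0.364467)  len=0.1324
  (v11,v14,v15) [++-] → (-1.88054, -1.3663, -0.364467)–(-1.974, -1.3663, -0.48)  len=0.1486
  (v11,v15,v8) [+-+] → (-1.974, -1.3663, -0.48)–(-1.98237, -1.3663, -0.469655)  len=0.0133
  (v8,v15,v12) [+--] → (-1.98237, -1.3663, -0.469655)–(-2.3623, -1.3663, 0)  len=0.6041
  (v13,v17,v14) [--+] → (-1.15681, -1.3663, 0.0879897)–(-1.88054, -1.3663, 0.364467)  len=0.7747
  (v14,v17,v18) [+--] → (-1.15681, -1.3663, 0.0879897)–(-0.926433, -1.3663, 0)  len=0.2466
  (v14,v18,v15) [+--] → (-0.926433, -1.3663, 0)–(-1.88054, -1.3663, -0.364467)  len=1.0213
  (v16,v0,v17) [-+-] → (1.92732, -1.3663, 0)–(1.64472, -1.3663, 0.28261)  len=0.3997
  (v17,v0,v1) [-++] → (1.64472, -1.3663, 0.28261)–(1.44733, -1.3663, 0.48)  len=0.2792
  (v17,v1,v18) [-+-] → (1.44733, -1.3663, 0.48)–(1.09554, -1.3663, 0.128182)  len=0.4975
  (v18,v1,v2) [-++] → (1.09554, -1.3663, 0.128182)–(0.96736, -1.3663, 0)  len=0.1813
  (v18,v2,v19) [-+-] → (0.96736, -1.3663, 0)–(1.24994, -1.3663, -0.28261)  len=0.3997
  (v19,v2,v3) [-++] → (1.24994, -1.3663, -0.28261)–(1.44733, -1.3663, -0.48)  len=0.2792
  (v19,v3,v16) [-+-] → (1.44733, -1.3663, -0.48)–(1.68347, -1.3663, -0.243846)  len=0.3340
  (v16,v3,v0) [-++] → (1.68347, -1.3663, -0.243846)–(1.92732, -1.3663, 0)  len=0.3448

Chained into 2 loop(s):
  loop 1: 10 segments, perimeter = 3.5747
  loop 2: 8 segments, perimeter = 2.7152
Total perimeter = 6.290


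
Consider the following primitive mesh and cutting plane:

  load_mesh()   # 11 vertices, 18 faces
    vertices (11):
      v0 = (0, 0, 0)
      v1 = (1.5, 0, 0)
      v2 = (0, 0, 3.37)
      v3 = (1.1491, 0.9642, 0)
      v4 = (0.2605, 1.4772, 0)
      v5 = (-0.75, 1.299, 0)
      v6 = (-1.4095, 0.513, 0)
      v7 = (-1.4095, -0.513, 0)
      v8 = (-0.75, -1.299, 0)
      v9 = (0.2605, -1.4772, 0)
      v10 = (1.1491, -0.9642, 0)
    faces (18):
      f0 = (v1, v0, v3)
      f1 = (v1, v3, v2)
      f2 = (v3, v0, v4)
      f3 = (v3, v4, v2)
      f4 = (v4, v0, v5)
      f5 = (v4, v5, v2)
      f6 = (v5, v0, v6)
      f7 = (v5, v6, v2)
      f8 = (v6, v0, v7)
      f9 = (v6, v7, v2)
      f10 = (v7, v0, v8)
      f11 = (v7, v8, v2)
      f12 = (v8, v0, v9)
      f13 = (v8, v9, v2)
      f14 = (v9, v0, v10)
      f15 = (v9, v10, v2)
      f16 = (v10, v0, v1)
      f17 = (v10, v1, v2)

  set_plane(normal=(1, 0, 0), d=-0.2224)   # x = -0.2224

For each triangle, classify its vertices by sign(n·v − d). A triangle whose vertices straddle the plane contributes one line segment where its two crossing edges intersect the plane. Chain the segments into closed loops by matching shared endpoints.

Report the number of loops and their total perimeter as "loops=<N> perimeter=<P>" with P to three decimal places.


loops=1 perimeter=9.213

Straddling triangles (10 of 18):
  (v4,v0,v5) [++-] → (-0.2224, 0.385197, 0)–(-0.2224, 1.39204, 0)  len=1.0068
  (v4,v5,v2) [+-+] → (-0.2224, 1.39204, 0)–(-0.2224, 0.385197, 2.37068)  len=2.5756
  (v5,v0,v6) [-+-] → (-0.2224, 0.385197, 0)–(-0.2224, 0.0809444, 0)  len=0.3043
  (v5,v6,v2) [--+] → (-0.2224, 0.0809444, 2.83826)–(-0.2224, 0.385197, 2.37068)  len=0.5579
  (v6,v0,v7) [-+-] → (-0.2224, 0.0809444, 0)–(-0.2224, -0.0809444, 0)  len=0.1619
  (v6,v7,v2) [--+] → (-0.2224, -0.0809444, 2.83826)–(-0.2224, 0.0809444, 2.83826)  len=0.1619
  (v7,v0,v8) [-+-] → (-0.2224, -0.0809444, 0)–(-0.2224, -0.385197, 0)  len=0.3043
  (v7,v8,v2) [--+] → (-0.2224, -0.385197, 2.37068)–(-0.2224, -0.0809444, 2.83826)  len=0.5579
  (v8,v0,v9) [-++] → (-0.2224, -0.385197, 0)–(-0.2224, -1.39204, 0)  len=1.0068
  (v8,v9,v2) [-++] → (-0.2224, -1.39204, 0)–(-0.2224, -0.385197, 2.37068)  len=2.5756

Chained into 1 loop(s):
  loop 1: 10 segments, perimeter = 9.2129
Total perimeter = 9.213


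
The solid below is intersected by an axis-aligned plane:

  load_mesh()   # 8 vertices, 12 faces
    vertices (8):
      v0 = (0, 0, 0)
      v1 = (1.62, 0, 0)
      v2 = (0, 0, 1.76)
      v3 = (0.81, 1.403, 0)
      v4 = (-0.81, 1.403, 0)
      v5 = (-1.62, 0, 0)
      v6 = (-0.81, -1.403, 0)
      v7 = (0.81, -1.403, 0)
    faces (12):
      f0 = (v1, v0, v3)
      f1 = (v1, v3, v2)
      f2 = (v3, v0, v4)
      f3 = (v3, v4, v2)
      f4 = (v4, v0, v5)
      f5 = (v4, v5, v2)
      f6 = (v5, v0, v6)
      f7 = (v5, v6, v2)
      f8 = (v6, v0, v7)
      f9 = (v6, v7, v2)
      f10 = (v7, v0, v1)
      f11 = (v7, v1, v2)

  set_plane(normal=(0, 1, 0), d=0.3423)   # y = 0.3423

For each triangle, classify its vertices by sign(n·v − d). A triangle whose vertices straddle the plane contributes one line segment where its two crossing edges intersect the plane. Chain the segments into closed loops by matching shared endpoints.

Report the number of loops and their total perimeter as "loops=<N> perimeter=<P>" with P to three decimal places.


Straddling triangles (6 of 12):
  (v1,v0,v3) [--+] → (0.197622, 0.3423, 0)–(1.42238, 0.3423, 0)  len=1.2248
  (v1,v3,v2) [-+-] → (1.42238, 0.3423, 0)–(0.197622, 0.3423, 1.3306)  len=1.8085
  (v3,v0,v4) [+-+] → (0.197622, 0.3423, 0)–(-0.197622, 0.3423, 0)  len=0.3952
  (v3,v4,v2) [++-] → (-0.197622, 0.3423, 1.3306)–(0.197622, 0.3423, 1.3306)  len=0.3952
  (v4,v0,v5) [+--] → (-0.197622, 0.3423, 0)–(-1.42238, 0.3423, 0)  len=1.2248
  (v4,v5,v2) [+--] → (-1.42238, 0.3423, 0)–(-0.197622, 0.3423, 1.3306)  len=1.8085

Chained into 1 loop(s):
  loop 1: 6 segments, perimeter = 6.8569
Total perimeter = 6.857

loops=1 perimeter=6.857


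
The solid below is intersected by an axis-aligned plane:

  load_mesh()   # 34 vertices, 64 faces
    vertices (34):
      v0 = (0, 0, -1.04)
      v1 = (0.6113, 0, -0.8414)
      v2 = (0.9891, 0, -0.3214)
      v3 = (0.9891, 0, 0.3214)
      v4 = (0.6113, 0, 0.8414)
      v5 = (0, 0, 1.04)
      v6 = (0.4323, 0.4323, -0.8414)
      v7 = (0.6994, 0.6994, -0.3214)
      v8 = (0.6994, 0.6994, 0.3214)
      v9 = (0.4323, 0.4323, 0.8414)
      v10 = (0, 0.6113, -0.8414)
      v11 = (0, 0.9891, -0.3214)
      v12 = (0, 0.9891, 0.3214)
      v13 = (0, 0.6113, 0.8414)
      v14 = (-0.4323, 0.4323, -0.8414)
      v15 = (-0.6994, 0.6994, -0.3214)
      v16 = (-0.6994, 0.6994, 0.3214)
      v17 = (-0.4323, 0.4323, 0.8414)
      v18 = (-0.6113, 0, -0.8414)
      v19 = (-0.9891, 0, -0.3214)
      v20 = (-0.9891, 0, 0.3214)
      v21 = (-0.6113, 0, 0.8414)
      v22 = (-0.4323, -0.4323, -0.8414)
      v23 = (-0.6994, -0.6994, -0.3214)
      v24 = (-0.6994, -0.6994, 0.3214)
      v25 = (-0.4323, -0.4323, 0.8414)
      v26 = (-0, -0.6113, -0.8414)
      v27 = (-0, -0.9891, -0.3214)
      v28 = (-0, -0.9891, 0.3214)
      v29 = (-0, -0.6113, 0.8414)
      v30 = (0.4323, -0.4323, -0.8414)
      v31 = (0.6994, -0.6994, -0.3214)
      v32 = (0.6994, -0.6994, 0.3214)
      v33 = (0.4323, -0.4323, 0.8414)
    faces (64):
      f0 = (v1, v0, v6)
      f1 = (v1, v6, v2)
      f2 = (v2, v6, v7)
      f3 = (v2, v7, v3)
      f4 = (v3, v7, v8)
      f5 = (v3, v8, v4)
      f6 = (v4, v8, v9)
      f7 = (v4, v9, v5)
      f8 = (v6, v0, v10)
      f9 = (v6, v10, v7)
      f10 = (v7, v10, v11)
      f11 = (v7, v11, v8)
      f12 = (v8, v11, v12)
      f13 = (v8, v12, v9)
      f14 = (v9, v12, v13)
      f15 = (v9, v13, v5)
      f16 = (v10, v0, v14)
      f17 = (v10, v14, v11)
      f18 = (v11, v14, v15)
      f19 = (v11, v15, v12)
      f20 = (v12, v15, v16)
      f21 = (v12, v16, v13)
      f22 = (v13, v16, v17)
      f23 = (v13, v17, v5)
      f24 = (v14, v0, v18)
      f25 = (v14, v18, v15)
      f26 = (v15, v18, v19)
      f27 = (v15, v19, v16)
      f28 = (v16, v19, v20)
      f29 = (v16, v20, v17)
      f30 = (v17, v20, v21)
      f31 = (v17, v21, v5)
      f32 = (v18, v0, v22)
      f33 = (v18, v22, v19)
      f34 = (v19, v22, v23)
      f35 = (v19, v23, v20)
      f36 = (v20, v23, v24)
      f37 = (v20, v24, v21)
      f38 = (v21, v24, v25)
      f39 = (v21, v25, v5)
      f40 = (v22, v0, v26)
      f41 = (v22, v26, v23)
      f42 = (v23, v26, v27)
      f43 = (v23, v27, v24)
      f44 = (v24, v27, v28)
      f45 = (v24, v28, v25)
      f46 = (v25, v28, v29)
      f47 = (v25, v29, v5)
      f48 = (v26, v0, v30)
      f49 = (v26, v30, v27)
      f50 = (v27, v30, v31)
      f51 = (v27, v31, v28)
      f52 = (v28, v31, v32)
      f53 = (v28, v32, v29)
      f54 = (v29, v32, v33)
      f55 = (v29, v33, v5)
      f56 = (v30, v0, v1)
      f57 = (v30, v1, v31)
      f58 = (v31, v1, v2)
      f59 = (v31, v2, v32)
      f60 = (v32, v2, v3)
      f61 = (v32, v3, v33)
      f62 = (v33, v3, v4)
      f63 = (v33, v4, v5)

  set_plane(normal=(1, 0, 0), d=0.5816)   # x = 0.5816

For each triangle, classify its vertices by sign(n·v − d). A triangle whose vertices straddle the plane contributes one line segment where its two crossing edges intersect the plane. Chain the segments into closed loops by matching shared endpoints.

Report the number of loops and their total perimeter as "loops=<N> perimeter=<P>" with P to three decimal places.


loops=1 perimeter=5.057

Straddling triangles (20 of 64):
  (v1,v0,v6) [+--] → (0.5816, 0, -0.851049)–(0.5816, 0.071728, -0.8414)  len=0.0724
  (v1,v6,v2) [+-+] → (0.5816, 0.071728, -0.8414)–(0.5816, 0.316383, -0.701968)  len=0.2816
  (v2,v6,v7) [+-+] → (0.5816, 0.316383, -0.701968)–(0.5816, 0.5816, -0.550737)  len=0.3053
  (v4,v8,v9) [++-] → (0.5816, 0.5816, 0.550737)–(0.5816, 0.071728, 0.8414)  len=0.5869
  (v4,v9,v5) [+--] → (0.5816, 0.071728, 0.8414)–(0.5816, 0, 0.851049)  len=0.0724
  (v6,v10,v7) [--+] → (0.5816, 0.684561, -0.408984)–(0.5816, 0.5816, -0.550737)  len=0.1752
  (v7,v10,v11) [+--] → (0.5816, 0.684561, -0.408984)–(0.5816, 0.748194, -0.3214)  len=0.1083
  (v7,v11,v8) [+-+] → (0.5816, 0.748194, -0.3214)–(0.5816, 0.748194, 0.213133)  len=0.5345
  (v8,v11,v12) [+--] → (0.5816, 0.748194, 0.213133)–(0.5816, 0.748194, 0.3214)  len=0.1083
  (v8,v12,v9) [+--] → (0.5816, 0.748194, 0.3214)–(0.5816, 0.5816, 0.550737)  len=0.2835
  (v27,v30,v31) [--+] → (0.5816, -0.5816, -0.550737)–(0.5816, -0.748194, -0.3214)  len=0.2835
  (v27,v31,v28) [-+-] → (0.5816, -0.748194, -0.3214)–(0.5816, -0.748194, -0.213133)  len=0.1083
  (v28,v31,v32) [-++] → (0.5816, -0.748194, -0.213133)–(0.5816, -0.748194, 0.3214)  len=0.5345
  (v28,v32,v29) [-+-] → (0.5816, -0.748194, 0.3214)–(0.5816, -0.684561, 0.408984)  len=0.1083
  (v29,v32,v33) [-+-] → (0.5816, -0.684561, 0.408984)–(0.5816, -0.5816, 0.550737)  len=0.1752
  (v30,v0,v1) [--+] → (0.5816, 0, -0.851049)–(0.5816, -0.071728, -0.8414)  len=0.0724
  (v30,v1,v31) [-++] → (0.5816, -0.071728, -0.8414)–(0.5816, -0.5816, -0.550737)  len=0.5869
  (v32,v3,v33) [++-] → (0.5816, -0.316383, 0.701968)–(0.5816, -0.5816, 0.550737)  len=0.3053
  (v33,v3,v4) [-++] → (0.5816, -0.316383, 0.701968)–(0.5816, -0.071728, 0.8414)  len=0.2816
  (v33,v4,v5) [-+-] → (0.5816, -0.071728, 0.8414)–(0.5816, 0, 0.851049)  len=0.0724

Chained into 1 loop(s):
  loop 1: 20 segments, perimeter = 5.0565
Total perimeter = 5.057


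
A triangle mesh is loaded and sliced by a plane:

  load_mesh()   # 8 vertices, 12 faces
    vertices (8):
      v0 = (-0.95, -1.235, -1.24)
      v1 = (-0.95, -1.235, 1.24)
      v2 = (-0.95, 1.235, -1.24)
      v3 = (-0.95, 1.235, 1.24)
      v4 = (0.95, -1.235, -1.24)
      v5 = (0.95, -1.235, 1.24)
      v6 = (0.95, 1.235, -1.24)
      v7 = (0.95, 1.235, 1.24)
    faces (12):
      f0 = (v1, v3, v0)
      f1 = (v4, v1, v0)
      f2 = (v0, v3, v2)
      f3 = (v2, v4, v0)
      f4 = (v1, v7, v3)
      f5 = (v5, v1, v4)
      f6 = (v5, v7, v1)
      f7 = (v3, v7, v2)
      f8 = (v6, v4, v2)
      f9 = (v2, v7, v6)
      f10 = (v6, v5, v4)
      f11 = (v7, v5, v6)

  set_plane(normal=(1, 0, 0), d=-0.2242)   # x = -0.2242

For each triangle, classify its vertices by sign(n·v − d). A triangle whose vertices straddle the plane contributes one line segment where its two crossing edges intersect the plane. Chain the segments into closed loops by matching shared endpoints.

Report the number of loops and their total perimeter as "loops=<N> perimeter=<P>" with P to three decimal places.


Straddling triangles (8 of 12):
  (v4,v1,v0) [+--] → (-0.2242, -1.235, 0.29264)–(-0.2242, -1.235, -1.24)  len=1.5326
  (v2,v4,v0) [-+-] → (-0.2242, 0.29146, -1.24)–(-0.2242, -1.235, -1.24)  len=1.5265
  (v1,v7,v3) [-+-] → (-0.2242, -0.29146, 1.24)–(-0.2242, 1.235, 1.24)  len=1.5265
  (v5,v1,v4) [+-+] → (-0.2242, -1.235, 1.24)–(-0.2242, -1.235, 0.29264)  len=0.9474
  (v5,v7,v1) [++-] → (-0.2242, -0.29146, 1.24)–(-0.2242, -1.235, 1.24)  len=0.9435
  (v3,v7,v2) [-+-] → (-0.2242, 1.235, 1.24)–(-0.2242, 1.235, -0.29264)  len=1.5326
  (v6,v4,v2) [++-] → (-0.2242, 0.29146, -1.24)–(-0.2242, 1.235, -1.24)  len=0.9435
  (v2,v7,v6) [-++] → (-0.2242, 1.235, -0.29264)–(-0.2242, 1.235, -1.24)  len=0.9474

Chained into 1 loop(s):
  loop 1: 8 segments, perimeter = 9.9000
Total perimeter = 9.900

loops=1 perimeter=9.900


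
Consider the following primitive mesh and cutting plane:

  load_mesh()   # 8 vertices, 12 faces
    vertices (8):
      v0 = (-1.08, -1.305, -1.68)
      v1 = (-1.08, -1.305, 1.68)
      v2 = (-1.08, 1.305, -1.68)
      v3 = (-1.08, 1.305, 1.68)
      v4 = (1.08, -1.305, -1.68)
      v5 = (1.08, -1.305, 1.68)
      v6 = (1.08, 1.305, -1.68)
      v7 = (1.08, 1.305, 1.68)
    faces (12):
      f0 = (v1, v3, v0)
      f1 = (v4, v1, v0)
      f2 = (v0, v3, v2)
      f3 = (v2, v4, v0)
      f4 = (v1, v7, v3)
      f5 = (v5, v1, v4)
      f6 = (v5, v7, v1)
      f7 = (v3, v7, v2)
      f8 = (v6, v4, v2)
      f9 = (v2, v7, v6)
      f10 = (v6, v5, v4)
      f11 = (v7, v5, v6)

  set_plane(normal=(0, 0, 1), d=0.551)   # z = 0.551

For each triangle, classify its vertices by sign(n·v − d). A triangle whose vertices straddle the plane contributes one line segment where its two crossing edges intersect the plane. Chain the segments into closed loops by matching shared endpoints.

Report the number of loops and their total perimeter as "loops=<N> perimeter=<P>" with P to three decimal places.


Straddling triangles (8 of 12):
  (v1,v3,v0) [++-] → (-1.08, 0.428009, 0.551)–(-1.08, -1.305, 0.551)  len=1.7330
  (v4,v1,v0) [-+-] → (-0.354214, -1.305, 0.551)–(-1.08, -1.305, 0.551)  len=0.7258
  (v0,v3,v2) [-+-] → (-1.08, 0.428009, 0.551)–(-1.08, 1.305, 0.551)  len=0.8770
  (v5,v1,v4) [++-] → (-0.354214, -1.305, 0.551)–(1.08, -1.305, 0.551)  len=1.4342
  (v3,v7,v2) [++-] → (0.354214, 1.305, 0.551)–(-1.08, 1.305, 0.551)  len=1.4342
  (v2,v7,v6) [-+-] → (0.354214, 1.305, 0.551)–(1.08, 1.305, 0.551)  len=0.7258
  (v6,v5,v4) [-+-] → (1.08, -0.428009, 0.551)–(1.08, -1.305, 0.551)  len=0.8770
  (v7,v5,v6) [++-] → (1.08, -0.428009, 0.551)–(1.08, 1.305, 0.551)  len=1.7330

Chained into 1 loop(s):
  loop 1: 8 segments, perimeter = 9.5400
Total perimeter = 9.540

loops=1 perimeter=9.540


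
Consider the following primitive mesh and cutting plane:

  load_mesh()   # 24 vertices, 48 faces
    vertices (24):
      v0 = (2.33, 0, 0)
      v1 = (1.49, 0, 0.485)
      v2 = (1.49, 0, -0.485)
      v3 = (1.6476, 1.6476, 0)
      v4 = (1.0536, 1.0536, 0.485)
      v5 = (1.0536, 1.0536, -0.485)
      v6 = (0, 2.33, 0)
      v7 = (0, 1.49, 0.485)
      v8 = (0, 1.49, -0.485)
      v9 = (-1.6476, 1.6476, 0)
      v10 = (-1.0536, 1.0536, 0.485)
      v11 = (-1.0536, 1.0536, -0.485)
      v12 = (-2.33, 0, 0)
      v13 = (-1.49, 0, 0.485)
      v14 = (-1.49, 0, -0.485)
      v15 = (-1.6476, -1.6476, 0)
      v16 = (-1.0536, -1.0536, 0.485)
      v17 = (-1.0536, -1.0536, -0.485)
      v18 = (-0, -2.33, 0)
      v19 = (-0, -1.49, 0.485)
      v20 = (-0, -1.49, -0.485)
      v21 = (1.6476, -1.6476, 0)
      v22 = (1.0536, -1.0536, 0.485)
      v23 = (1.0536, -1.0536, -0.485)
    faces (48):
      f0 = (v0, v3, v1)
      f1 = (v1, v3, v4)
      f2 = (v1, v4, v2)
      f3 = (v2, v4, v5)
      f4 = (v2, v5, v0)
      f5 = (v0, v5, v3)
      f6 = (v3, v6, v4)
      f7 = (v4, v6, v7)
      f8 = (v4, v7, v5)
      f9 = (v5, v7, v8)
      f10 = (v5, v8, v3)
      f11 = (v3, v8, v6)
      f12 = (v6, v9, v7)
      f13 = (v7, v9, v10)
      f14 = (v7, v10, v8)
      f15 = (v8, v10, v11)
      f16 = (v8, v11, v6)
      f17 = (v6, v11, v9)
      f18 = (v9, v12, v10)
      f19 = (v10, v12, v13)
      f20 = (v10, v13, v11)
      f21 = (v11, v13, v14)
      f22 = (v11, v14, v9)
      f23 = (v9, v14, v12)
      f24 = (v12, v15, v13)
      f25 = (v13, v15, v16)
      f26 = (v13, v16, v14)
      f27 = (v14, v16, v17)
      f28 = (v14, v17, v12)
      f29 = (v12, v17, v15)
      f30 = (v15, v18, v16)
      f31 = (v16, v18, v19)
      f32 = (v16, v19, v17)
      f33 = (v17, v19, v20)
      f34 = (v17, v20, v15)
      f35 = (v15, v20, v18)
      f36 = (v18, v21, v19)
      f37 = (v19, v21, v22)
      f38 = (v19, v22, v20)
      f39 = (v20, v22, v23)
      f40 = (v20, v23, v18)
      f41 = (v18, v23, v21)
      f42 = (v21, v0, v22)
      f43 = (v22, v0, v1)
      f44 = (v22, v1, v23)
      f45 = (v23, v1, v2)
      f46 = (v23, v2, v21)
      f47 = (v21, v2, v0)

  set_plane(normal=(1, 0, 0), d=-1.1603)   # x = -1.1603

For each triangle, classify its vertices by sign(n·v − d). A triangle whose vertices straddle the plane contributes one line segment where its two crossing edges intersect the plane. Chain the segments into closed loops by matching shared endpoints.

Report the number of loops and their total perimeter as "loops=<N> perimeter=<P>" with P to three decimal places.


Straddling triangles (16 of 48):
  (v6,v9,v7) [+-+] → (-1.1603, 1.84943, 0)–(-1.1603, 1.60099, 0.143445)  len=0.2869
  (v7,v9,v10) [+-+] → (-1.1603, 1.60099, 0.143445)–(-1.1603, 1.1603, 0.39788)  len=0.5089
  (v6,v11,v9) [++-] → (-1.1603, 1.1603, -0.39788)–(-1.1603, 1.84943, 0)  len=0.7957
  (v9,v12,v10) [--+] → (-1.1603, 0.965525, 0.444457)–(-1.1603, 1.1603, 0.39788)  len=0.2003
  (v10,v12,v13) [+--] → (-1.1603, 0.965525, 0.444457)–(-1.1603, 0.795994, 0.485)  len=0.1743
  (v10,v13,v11) [+-+] → (-1.1603, 0.795994, 0.485)–(-1.1603, 0.795994, -0.247835)  len=0.7328
  (v11,v13,v14) [+--] → (-1.1603, 0.795994, -0.247835)–(-1.1603, 0.795994, -0.485)  len=0.2372
  (v11,v14,v9) [+--] → (-1.1603, 0.795994, -0.485)–(-1.1603, 1.1603, -0.39788)  len=0.3746
  (v13,v15,v16) [--+] → (-1.1603, -1.1603, 0.39788)–(-1.1603, -0.795994, 0.485)  len=0.3746
  (v13,v16,v14) [-+-] → (-1.1603, -0.795994, 0.485)–(-1.1603, -0.795994, 0.247835)  len=0.2372
  (v14,v16,v17) [-++] → (-1.1603, -0.795994, 0.247835)–(-1.1603, -0.795994, -0.485)  len=0.7328
  (v14,v17,v12) [-+-] → (-1.1603, -0.795994, -0.485)–(-1.1603, -0.965525, -0.444457)  len=0.1743
  (v12,v17,v15) [-+-] → (-1.1603, -0.965525, -0.444457)–(-1.1603, -1.1603, -0.39788)  len=0.2003
  (v15,v18,v16) [-++] → (-1.1603, -1.84943, 0)–(-1.1603, -1.1603, 0.39788)  len=0.7957
  (v17,v20,v15) [++-] → (-1.1603, -1.60099, -0.143445)–(-1.1603, -1.1603, -0.39788)  len=0.5089
  (v15,v20,v18) [-++] → (-1.1603, -1.60099, -0.143445)–(-1.1603, -1.84943, 0)  len=0.2869

Chained into 2 loop(s):
  loop 1: 8 segments, perimeter = 3.3106
  loop 2: 8 segments, perimeter = 3.3106
Total perimeter = 6.621

loops=2 perimeter=6.621


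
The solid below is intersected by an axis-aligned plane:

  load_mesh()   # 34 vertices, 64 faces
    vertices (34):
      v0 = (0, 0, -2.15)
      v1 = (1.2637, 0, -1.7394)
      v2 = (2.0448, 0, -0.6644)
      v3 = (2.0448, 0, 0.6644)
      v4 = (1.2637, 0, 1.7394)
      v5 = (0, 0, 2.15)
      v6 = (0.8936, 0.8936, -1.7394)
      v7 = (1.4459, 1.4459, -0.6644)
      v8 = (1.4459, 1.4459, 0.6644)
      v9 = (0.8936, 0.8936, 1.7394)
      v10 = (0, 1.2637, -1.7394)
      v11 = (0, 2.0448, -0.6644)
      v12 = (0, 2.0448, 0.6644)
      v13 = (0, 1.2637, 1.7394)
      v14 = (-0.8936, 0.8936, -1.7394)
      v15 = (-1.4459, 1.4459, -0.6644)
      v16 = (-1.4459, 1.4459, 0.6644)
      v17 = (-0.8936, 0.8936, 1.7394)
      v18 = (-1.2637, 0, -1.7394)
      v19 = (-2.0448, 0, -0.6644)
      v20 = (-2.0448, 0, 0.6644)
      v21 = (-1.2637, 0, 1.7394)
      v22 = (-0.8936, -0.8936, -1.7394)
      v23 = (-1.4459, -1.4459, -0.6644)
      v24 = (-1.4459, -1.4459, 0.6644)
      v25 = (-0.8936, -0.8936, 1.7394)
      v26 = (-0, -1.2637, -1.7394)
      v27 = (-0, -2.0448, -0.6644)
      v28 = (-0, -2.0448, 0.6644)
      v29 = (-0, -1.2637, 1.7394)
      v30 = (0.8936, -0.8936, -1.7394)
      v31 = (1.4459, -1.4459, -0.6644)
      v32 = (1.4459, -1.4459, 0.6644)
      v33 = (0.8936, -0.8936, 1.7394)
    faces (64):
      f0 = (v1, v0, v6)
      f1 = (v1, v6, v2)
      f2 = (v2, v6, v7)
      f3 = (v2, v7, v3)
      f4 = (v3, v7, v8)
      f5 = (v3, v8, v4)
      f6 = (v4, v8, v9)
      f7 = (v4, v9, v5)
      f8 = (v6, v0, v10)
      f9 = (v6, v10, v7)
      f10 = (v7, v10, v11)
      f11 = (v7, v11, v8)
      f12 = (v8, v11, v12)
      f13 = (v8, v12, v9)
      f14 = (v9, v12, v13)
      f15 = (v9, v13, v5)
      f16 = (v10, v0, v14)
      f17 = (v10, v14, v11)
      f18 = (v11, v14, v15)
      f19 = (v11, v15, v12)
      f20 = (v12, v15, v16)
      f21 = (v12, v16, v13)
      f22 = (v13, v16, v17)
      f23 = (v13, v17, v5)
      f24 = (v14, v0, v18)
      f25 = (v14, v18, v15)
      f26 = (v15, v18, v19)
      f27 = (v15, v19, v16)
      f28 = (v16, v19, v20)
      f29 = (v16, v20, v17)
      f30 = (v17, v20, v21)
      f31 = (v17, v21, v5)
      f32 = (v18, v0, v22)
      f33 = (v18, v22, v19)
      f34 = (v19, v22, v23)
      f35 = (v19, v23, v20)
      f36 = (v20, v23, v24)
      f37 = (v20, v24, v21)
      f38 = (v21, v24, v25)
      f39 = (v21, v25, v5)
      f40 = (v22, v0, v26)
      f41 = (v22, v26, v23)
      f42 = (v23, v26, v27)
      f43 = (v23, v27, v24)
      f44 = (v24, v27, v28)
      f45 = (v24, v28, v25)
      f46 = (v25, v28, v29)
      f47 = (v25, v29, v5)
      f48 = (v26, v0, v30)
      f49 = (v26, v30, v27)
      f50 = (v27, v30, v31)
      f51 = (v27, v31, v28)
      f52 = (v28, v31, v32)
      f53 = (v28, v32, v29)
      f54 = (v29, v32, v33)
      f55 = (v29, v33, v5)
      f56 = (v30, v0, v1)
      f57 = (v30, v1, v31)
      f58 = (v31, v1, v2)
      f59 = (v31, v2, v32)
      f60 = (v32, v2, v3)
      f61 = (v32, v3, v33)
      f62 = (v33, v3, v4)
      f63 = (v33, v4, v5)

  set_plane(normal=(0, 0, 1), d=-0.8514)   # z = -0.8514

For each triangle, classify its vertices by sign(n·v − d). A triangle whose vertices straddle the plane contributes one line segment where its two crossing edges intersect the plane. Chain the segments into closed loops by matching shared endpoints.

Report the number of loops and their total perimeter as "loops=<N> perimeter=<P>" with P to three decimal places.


Straddling triangles (16 of 64):
  (v1,v6,v2) [--+] → (1.84454, 0.155445, -0.8514)–(1.90892, 0, -0.8514)  len=0.1682
  (v2,v6,v7) [+-+] → (1.84454, 0.155445, -0.8514)–(1.34983, 1.34983, -0.8514)  len=1.2928
  (v6,v10,v7) [--+] → (1.19438, 1.41421, -0.8514)–(1.34983, 1.34983, -0.8514)  len=0.1682
  (v7,v10,v11) [+-+] → (1.19438, 1.41421, -0.8514)–(0, 1.90892, -0.8514)  len=1.2928
  (v10,v14,v11) [--+] → (-0.155445, 1.84454, -0.8514)–(0, 1.90892, -0.8514)  len=0.1682
  (v11,v14,v15) [+-+] → (-0.155445, 1.84454, -0.8514)–(-1.34983, 1.34983, -0.8514)  len=1.2928
  (v14,v18,v15) [--+] → (-1.41421, 1.19438, -0.8514)–(-1.34983, 1.34983, -0.8514)  len=0.1682
  (v15,v18,v19) [+-+] → (-1.41421, 1.19438, -0.8514)–(-1.90892, 0, -0.8514)  len=1.2928
  (v18,v22,v19) [--+] → (-1.84454, -0.155445, -0.8514)–(-1.90892, 0, -0.8514)  len=0.1682
  (v19,v22,v23) [+-+] → (-1.84454, -0.155445, -0.8514)–(-1.34983, -1.34983, -0.8514)  len=1.2928
  (v22,v26,v23) [--+] → (-1.19438, -1.41421, -0.8514)–(-1.34983, -1.34983, -0.8514)  len=0.1682
  (v23,v26,v27) [+-+] → (-1.19438, -1.41421, -0.8514)–(0, -1.90892, -0.8514)  len=1.2928
  (v26,v30,v27) [--+] → (0.155445, -1.84454, -0.8514)–(0, -1.90892, -0.8514)  len=0.1682
  (v27,v30,v31) [+-+] → (0.155445, -1.84454, -0.8514)–(1.34983, -1.34983, -0.8514)  len=1.2928
  (v30,v1,v31) [--+] → (1.41421, -1.19438, -0.8514)–(1.34983, -1.34983, -0.8514)  len=0.1682
  (v31,v1,v2) [+-+] → (1.41421, -1.19438, -0.8514)–(1.90892, 0, -0.8514)  len=1.2928

Chained into 1 loop(s):
  loop 1: 16 segments, perimeter = 11.6883
Total perimeter = 11.688

loops=1 perimeter=11.688
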